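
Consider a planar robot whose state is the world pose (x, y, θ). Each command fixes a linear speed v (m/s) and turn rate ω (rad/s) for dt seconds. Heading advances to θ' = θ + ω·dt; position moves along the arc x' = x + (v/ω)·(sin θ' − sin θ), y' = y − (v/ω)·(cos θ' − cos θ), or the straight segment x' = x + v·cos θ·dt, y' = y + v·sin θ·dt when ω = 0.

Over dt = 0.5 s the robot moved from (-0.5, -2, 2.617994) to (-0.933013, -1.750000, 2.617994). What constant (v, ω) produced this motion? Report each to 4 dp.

Δθ = 2.617994 − 2.617994 = 0.000000
ω = Δθ/dt = 0.000000/0.5 = 0.0000
ω = 0 → v = (Δx·cos θ + Δy·sin θ)/dt = 1.0000

v = 1.0000, ω = 0.0000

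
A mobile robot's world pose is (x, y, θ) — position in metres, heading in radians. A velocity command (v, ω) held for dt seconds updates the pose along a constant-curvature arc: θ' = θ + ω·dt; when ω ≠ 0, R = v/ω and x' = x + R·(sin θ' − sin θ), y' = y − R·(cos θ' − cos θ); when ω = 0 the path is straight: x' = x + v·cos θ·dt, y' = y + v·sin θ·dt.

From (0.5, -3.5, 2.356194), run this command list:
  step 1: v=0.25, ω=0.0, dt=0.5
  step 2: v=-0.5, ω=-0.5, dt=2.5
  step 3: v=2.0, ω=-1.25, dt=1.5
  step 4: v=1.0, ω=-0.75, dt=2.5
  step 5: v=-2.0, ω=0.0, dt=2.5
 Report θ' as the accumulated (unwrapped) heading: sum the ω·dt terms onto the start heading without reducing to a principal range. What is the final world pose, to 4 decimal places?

step 1: θ'=2.3562 (straight) → pose (0.4116, -3.4116, 2.3562)
step 2: θ'=1.1062 (R=1.0000) → pose (0.5985, -4.5668, 1.1062)
step 3: θ'=-0.7688 (R=-1.6000) → pose (3.1413, -4.1337, -0.7688)
step 4: θ'=-2.6438 (R=-1.3333) → pose (2.8510, -6.2636, -2.6438)
step 5: θ'=-2.6438 (straight) → pose (7.2442, -3.8761, -2.6438)

(7.2442, -3.8761, -2.6438)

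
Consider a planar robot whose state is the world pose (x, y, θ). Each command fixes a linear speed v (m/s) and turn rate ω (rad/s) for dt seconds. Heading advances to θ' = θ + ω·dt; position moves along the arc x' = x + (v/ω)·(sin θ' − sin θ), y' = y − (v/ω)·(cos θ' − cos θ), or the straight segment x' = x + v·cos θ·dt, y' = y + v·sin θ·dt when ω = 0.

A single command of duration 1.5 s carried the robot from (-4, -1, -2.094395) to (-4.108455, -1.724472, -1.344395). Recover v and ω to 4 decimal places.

Δθ = -1.344395 − -2.094395 = 0.750000
ω = Δθ/dt = 0.750000/1.5 = 0.5000
R = −Δy/(cos θ' − cos θ) = 1.0000
v = R·ω = 1.0000·0.5000 = 0.5000

v = 0.5000, ω = 0.5000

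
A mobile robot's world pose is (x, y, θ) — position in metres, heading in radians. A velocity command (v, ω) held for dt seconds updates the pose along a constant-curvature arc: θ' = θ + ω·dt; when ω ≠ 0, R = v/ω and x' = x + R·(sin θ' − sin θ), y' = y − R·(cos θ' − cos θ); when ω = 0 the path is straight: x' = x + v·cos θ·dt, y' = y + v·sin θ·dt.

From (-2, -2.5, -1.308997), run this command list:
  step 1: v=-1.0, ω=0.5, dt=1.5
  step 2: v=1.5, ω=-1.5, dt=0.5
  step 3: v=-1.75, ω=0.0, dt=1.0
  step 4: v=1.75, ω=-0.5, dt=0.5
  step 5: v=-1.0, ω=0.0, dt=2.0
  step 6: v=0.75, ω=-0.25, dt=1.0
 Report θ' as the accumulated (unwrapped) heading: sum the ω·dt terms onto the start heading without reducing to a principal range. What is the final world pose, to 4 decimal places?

(-2.8776, 0.1714, -1.8090)

step 1: θ'=-0.5590 (R=-2.0000) → pose (-2.8712, -1.3221, -0.5590)
step 2: θ'=-1.3090 (R=-1.0000) → pose (-2.4356, -1.9110, -1.3090)
step 3: θ'=-1.3090 (straight) → pose (-2.8885, -0.2207, -1.3090)
step 4: θ'=-1.5590 (R=-3.5000) → pose (-2.7695, -1.0852, -1.5590)
step 5: θ'=-1.5590 (straight) → pose (-2.7931, 0.9146, -1.5590)
step 6: θ'=-1.8090 (R=-3.0000) → pose (-2.8776, 0.1714, -1.8090)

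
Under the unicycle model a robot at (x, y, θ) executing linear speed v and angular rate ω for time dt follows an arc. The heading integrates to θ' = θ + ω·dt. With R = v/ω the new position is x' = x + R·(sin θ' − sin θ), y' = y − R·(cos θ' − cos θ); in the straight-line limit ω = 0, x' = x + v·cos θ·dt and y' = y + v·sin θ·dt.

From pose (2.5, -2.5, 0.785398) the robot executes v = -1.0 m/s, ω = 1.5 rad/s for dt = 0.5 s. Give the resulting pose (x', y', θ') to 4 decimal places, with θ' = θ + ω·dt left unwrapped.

(2.3052, -2.9478, 1.5354)

θ' = 0.7854 + 1.5·0.5 = 1.5354
R = v/ω = -1.0/1.5 = -0.6667
x' = 2.5 + -0.6667·(sin 1.5354 − sin 0.7854) = 2.3052
y' = -2.5 − -0.6667·(cos 1.5354 − cos 0.7854) = -2.9478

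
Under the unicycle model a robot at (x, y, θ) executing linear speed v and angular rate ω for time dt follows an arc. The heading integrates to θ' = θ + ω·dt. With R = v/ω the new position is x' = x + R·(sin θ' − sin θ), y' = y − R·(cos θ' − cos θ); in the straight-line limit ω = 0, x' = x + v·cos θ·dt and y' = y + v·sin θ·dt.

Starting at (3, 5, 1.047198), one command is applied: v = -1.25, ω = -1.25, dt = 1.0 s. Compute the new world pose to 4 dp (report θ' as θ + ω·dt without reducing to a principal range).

θ' = 1.0472 + -1.25·1.0 = -0.2028
R = v/ω = -1.25/-1.25 = 1.0000
x' = 3 + 1.0000·(sin -0.2028 − sin 1.0472) = 1.9326
y' = 5 − 1.0000·(cos -0.2028 − cos 1.0472) = 4.5205

(1.9326, 4.5205, -0.2028)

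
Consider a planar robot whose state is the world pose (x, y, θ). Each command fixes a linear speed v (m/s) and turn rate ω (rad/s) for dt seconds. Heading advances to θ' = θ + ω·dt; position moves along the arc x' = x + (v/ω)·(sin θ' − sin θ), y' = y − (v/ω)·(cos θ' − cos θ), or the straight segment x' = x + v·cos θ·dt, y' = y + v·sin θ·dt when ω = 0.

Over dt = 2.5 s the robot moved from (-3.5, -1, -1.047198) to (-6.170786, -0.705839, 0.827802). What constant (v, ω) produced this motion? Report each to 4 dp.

Δθ = 0.827802 − -1.047198 = 1.875000
ω = Δθ/dt = 1.875000/2.5 = 0.7500
R = Δx/(sin θ' − sin θ) = -1.6667
v = R·ω = -1.6667·0.7500 = -1.2500

v = -1.2500, ω = 0.7500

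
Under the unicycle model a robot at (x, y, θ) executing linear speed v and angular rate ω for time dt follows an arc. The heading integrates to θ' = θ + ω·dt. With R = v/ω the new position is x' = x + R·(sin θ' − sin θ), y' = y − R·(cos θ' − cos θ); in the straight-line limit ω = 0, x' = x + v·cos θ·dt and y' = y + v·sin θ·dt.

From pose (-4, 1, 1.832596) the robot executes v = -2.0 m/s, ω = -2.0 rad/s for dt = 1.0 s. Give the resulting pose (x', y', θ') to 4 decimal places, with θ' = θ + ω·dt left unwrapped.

θ' = 1.8326 + -2.0·1.0 = -0.1674
R = v/ω = -2.0/-2.0 = 1.0000
x' = -4 + 1.0000·(sin -0.1674 − sin 1.8326) = -5.1325
y' = 1 − 1.0000·(cos -0.1674 − cos 1.8326) = -0.2448

(-5.1325, -0.2448, -0.1674)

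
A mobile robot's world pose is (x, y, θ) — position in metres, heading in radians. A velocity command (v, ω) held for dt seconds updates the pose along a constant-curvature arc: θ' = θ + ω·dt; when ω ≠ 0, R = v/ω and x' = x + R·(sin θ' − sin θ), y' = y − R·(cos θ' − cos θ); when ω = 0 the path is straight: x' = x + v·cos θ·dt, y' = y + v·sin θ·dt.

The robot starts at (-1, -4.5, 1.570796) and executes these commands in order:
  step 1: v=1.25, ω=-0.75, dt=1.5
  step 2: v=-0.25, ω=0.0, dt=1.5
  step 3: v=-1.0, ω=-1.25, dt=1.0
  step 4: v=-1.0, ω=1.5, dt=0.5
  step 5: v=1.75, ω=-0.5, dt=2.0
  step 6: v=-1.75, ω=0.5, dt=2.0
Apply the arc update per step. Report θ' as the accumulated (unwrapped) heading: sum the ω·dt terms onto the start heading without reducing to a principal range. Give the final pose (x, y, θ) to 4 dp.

step 1: θ'=0.4458 (R=-1.6667) → pose (-0.0520, -2.9962, 0.4458)
step 2: θ'=0.4458 (straight) → pose (-0.3903, -3.1579, 0.4458)
step 3: θ'=-0.8042 (R=0.8000) → pose (-1.3115, -2.9910, -0.8042)
step 4: θ'=-0.0542 (R=-0.6667) → pose (-1.7555, -2.7878, -0.0542)
step 5: θ'=-1.0542 (R=-3.5000) → pose (1.0981, -4.5540, -1.0542)
step 6: θ'=-0.0542 (R=-3.5000) → pose (-1.7555, -2.7878, -0.0542)

(-1.7555, -2.7878, -0.0542)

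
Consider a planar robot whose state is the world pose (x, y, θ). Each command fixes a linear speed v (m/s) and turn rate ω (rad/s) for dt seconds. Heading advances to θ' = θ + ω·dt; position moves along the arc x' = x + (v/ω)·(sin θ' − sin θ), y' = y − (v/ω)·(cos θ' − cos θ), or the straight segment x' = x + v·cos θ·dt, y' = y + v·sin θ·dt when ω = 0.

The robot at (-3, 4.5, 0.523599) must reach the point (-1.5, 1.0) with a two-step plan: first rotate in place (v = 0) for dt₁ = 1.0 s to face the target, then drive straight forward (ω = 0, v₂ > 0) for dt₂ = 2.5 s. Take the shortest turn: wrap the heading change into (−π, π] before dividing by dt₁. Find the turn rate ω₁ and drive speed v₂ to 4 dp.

heading to target = atan2(1−4.5, -1.5−-3) = -1.1659
Δθ = wrap(-1.1659 − 0.5236) = -1.6895; ω₁ = Δθ/dt₁ = -1.6895
distance = √((-1.5−-3)² + (1−4.5)²) = 3.8079; v₂ = distance/dt₂ = 1.5232

ω₁ = -1.6895, v₂ = 1.5232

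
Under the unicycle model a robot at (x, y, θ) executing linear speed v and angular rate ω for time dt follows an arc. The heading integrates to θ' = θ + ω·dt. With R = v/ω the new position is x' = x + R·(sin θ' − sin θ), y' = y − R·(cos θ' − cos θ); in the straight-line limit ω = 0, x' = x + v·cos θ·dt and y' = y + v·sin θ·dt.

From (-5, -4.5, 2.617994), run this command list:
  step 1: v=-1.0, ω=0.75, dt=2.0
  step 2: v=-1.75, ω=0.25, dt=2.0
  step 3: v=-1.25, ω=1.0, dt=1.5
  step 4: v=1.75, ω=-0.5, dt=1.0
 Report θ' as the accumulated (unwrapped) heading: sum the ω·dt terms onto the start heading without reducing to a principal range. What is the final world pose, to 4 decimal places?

step 1: θ'=4.1180 (R=-1.3333) → pose (-3.2287, -4.0920, 4.1180)
step 2: θ'=4.6180 (R=-7.0000) → pose (-2.0593, -0.8317, 4.6180)
step 3: θ'=6.1180 (R=-1.2500) → pose (-3.0981, 0.5191, 6.1180)
step 4: θ'=5.6180 (R=-3.5000) → pose (-1.5135, -0.1795, 5.6180)

(-1.5135, -0.1795, 5.6180)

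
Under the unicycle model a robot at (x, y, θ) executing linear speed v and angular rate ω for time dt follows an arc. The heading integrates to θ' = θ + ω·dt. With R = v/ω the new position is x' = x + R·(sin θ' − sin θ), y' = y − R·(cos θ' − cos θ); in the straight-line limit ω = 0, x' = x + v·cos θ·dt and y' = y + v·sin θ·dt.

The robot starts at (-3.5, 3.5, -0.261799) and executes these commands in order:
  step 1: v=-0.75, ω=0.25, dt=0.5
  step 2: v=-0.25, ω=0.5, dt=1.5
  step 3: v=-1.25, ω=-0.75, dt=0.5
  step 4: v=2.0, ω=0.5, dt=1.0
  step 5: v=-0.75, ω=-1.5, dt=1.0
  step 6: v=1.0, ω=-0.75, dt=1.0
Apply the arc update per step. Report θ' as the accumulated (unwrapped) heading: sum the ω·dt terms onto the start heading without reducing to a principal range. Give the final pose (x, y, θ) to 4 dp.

(-3.3120, 3.2814, -1.5118)

step 1: θ'=-0.1368 (R=-3.0000) → pose (-3.8673, 3.5742, -0.1368)
step 2: θ'=0.6132 (R=-0.5000) → pose (-4.2233, 3.4878, 0.6132)
step 3: θ'=0.2382 (R=1.6667) → pose (-4.7892, 3.2312, 0.2382)
step 4: θ'=0.7382 (R=4.0000) → pose (-3.0411, 4.1595, 0.7382)
step 5: θ'=-0.7618 (R=0.5000) → pose (-3.7227, 4.1676, -0.7618)
step 6: θ'=-1.5118 (R=-1.3333) → pose (-3.3120, 3.2814, -1.5118)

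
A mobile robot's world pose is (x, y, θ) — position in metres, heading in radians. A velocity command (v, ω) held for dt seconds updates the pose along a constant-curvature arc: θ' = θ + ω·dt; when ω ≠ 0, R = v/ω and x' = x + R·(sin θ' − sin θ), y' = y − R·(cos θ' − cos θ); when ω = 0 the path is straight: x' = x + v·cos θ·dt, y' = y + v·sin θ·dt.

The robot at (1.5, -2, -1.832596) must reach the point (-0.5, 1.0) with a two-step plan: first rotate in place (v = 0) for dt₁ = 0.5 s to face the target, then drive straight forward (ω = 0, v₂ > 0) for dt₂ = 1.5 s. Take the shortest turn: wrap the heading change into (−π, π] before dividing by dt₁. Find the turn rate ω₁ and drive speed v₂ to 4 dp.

heading to target = atan2(1−-2, -0.5−1.5) = 2.1588
Δθ = wrap(2.1588 − -1.8326) = -2.2918; ω₁ = Δθ/dt₁ = -4.5836
distance = √((-0.5−1.5)² + (1−-2)²) = 3.6056; v₂ = distance/dt₂ = 2.4037

ω₁ = -4.5836, v₂ = 2.4037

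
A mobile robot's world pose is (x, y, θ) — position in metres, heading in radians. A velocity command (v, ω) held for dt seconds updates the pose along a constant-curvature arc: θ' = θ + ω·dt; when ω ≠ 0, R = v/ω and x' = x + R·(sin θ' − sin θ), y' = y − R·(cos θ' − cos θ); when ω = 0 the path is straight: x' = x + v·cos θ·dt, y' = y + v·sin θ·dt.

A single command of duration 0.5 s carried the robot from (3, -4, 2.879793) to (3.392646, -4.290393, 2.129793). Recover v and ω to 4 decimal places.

Δθ = 2.129793 − 2.879793 = -0.750000
ω = Δθ/dt = -0.750000/0.5 = -1.5000
R = Δx/(sin θ' − sin θ) = 0.6667
v = R·ω = 0.6667·-1.5000 = -1.0000

v = -1.0000, ω = -1.5000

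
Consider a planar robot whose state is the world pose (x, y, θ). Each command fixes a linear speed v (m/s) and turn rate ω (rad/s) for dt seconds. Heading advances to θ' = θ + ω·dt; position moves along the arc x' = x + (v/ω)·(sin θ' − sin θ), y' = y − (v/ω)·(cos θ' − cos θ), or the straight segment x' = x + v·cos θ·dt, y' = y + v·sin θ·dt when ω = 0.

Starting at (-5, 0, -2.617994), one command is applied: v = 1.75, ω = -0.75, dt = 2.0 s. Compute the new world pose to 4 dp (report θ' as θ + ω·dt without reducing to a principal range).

θ' = -2.6180 + -0.75·2.0 = -4.1180
R = v/ω = 1.75/-0.75 = -2.3333
x' = -5 + -2.3333·(sin -4.1180 − sin -2.6180) = -8.0998
y' = 0 − -2.3333·(cos -4.1180 − cos -2.6180) = 0.7140

(-8.0998, 0.7140, -4.1180)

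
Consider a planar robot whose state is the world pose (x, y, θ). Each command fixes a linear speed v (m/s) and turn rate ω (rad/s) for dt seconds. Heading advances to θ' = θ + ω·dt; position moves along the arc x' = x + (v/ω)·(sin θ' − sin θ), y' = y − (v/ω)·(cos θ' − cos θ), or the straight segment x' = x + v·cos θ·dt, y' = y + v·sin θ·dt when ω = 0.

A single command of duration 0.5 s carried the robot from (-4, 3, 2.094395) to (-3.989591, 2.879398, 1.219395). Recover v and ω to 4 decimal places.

Δθ = 1.219395 − 2.094395 = -0.875000
ω = Δθ/dt = -0.875000/0.5 = -1.7500
R = −Δy/(cos θ' − cos θ) = 0.1429
v = R·ω = 0.1429·-1.7500 = -0.2500

v = -0.2500, ω = -1.7500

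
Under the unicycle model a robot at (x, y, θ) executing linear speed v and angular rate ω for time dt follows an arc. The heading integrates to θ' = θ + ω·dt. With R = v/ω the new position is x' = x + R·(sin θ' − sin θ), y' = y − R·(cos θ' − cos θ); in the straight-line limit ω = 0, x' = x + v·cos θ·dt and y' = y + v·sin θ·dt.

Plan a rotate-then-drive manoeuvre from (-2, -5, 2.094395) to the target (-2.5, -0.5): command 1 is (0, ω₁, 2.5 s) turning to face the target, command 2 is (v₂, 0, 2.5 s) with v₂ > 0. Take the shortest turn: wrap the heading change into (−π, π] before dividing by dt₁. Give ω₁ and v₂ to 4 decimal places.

ω₁ = -0.1652, v₂ = 1.8111

heading to target = atan2(-0.5−-5, -2.5−-2) = 1.6815
Δθ = wrap(1.6815 − 2.0944) = -0.4129; ω₁ = Δθ/dt₁ = -0.1652
distance = √((-2.5−-2)² + (-0.5−-5)²) = 4.5277; v₂ = distance/dt₂ = 1.8111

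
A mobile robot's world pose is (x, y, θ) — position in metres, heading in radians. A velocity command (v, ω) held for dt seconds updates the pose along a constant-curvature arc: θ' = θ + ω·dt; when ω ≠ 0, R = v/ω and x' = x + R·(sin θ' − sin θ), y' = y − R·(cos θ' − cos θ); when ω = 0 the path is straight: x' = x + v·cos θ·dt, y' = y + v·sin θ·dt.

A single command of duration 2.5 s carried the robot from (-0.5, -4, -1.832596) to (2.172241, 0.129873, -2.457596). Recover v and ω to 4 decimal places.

Δθ = -2.457596 − -1.832596 = -0.625000
ω = Δθ/dt = -0.625000/2.5 = -0.2500
R = −Δy/(cos θ' − cos θ) = 8.0000
v = R·ω = 8.0000·-0.2500 = -2.0000

v = -2.0000, ω = -0.2500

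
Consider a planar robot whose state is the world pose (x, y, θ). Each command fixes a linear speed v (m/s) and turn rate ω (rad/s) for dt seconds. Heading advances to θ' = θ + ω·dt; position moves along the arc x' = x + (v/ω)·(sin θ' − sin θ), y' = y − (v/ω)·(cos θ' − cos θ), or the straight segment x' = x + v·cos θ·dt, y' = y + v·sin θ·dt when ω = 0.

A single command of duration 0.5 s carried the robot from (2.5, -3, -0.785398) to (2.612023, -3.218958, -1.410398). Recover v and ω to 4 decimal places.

v = 0.5000, ω = -1.2500

Δθ = -1.410398 − -0.785398 = -0.625000
ω = Δθ/dt = -0.625000/0.5 = -1.2500
R = −Δy/(cos θ' − cos θ) = -0.4000
v = R·ω = -0.4000·-1.2500 = 0.5000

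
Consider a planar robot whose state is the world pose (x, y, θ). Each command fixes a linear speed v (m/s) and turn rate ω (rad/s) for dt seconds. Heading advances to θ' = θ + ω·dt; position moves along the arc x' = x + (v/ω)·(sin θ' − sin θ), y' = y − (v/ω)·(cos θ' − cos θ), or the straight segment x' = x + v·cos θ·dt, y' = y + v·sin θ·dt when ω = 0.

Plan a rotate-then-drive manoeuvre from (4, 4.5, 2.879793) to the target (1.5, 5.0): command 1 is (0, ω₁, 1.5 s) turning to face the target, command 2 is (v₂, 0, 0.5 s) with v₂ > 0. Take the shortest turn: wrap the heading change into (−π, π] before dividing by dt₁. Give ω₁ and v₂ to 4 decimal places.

heading to target = atan2(5−4.5, 1.5−4) = 2.9442
Δθ = wrap(2.9442 − 2.8798) = 0.0644; ω₁ = Δθ/dt₁ = 0.0429
distance = √((1.5−4)² + (5−4.5)²) = 2.5495; v₂ = distance/dt₂ = 5.0990

ω₁ = 0.0429, v₂ = 5.0990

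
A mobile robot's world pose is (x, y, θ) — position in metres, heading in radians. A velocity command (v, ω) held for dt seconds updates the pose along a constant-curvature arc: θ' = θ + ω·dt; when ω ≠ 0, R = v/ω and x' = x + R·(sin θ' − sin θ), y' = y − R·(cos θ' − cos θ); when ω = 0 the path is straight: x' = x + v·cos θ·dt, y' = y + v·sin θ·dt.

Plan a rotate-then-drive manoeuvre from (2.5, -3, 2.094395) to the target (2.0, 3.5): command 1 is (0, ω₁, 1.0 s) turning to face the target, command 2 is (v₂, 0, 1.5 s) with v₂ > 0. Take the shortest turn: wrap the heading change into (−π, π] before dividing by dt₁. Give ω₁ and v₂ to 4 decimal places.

ω₁ = -0.4468, v₂ = 4.3461

heading to target = atan2(3.5−-3, 2−2.5) = 1.6476
Δθ = wrap(1.6476 − 2.0944) = -0.4468; ω₁ = Δθ/dt₁ = -0.4468
distance = √((2−2.5)² + (3.5−-3)²) = 6.5192; v₂ = distance/dt₂ = 4.3461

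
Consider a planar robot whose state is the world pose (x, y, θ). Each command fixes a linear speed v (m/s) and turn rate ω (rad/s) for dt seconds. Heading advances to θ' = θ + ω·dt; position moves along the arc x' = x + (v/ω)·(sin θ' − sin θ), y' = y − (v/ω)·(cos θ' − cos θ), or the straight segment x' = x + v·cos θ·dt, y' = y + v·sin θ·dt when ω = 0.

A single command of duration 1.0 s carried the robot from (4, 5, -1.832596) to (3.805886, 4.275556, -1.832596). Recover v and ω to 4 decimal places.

Δθ = -1.832596 − -1.832596 = 0.000000
ω = Δθ/dt = 0.000000/1.0 = 0.0000
ω = 0 → v = (Δx·cos θ + Δy·sin θ)/dt = 0.7500

v = 0.7500, ω = 0.0000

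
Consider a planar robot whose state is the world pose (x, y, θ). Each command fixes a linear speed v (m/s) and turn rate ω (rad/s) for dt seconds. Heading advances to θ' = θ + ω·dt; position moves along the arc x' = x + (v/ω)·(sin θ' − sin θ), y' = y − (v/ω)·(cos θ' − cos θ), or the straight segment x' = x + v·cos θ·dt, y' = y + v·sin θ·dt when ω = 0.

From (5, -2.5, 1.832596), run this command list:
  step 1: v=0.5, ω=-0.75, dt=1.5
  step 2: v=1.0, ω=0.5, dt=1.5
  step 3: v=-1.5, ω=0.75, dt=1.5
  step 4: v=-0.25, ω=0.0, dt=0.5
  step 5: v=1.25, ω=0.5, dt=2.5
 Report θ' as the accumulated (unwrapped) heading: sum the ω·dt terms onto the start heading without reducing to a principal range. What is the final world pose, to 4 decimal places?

(4.0112, -2.7076, 3.8326)

step 1: θ'=0.7076 (R=-0.6667) → pose (5.2106, -1.8208, 0.7076)
step 2: θ'=1.4576 (R=2.0000) → pose (5.8978, -0.5269, 1.4576)
step 3: θ'=2.5826 (R=-2.0000) → pose (6.8243, -2.4484, 2.5826)
step 4: θ'=2.5826 (straight) → pose (6.9303, -2.5147, 2.5826)
step 5: θ'=3.8326 (R=2.5000) → pose (4.0112, -2.7076, 3.8326)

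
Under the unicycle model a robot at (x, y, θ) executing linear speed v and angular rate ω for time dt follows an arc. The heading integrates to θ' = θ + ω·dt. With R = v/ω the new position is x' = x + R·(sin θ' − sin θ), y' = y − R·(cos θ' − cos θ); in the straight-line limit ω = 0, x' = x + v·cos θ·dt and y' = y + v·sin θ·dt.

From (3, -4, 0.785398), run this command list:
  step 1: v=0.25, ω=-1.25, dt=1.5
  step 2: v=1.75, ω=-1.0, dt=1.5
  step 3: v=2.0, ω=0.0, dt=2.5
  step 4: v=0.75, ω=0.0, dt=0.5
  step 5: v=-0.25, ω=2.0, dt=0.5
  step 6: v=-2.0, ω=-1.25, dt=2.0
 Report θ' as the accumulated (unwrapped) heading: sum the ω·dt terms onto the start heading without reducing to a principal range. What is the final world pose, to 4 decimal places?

(1.0671, -8.1602, -4.0896)

step 1: θ'=-1.0896 (R=-0.2000) → pose (3.3187, -4.0489, -1.0896)
step 2: θ'=-2.5896 (R=-1.7500) → pose (2.6851, -6.3489, -2.5896)
step 3: θ'=-2.5896 (straight) → pose (-1.5723, -8.9708, -2.5896)
step 4: θ'=-2.5896 (straight) → pose (-1.8916, -9.1675, -2.5896)
step 5: θ'=-1.5896 (R=-0.1250) → pose (-1.8322, -9.0634, -1.5896)
step 6: θ'=-4.0896 (R=1.6000) → pose (1.0671, -8.1602, -4.0896)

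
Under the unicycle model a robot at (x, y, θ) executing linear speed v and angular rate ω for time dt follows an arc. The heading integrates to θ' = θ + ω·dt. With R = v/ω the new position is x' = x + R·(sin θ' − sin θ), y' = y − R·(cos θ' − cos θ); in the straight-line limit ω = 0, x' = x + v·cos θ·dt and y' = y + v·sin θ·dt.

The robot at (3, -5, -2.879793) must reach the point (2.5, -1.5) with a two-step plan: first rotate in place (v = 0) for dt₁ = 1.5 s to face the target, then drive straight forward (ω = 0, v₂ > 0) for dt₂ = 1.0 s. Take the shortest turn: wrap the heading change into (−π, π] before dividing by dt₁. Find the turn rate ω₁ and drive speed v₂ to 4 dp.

ω₁ = -1.1271, v₂ = 3.5355

heading to target = atan2(-1.5−-5, 2.5−3) = 1.7127
Δθ = wrap(1.7127 − -2.8798) = -1.6907; ω₁ = Δθ/dt₁ = -1.1271
distance = √((2.5−3)² + (-1.5−-5)²) = 3.5355; v₂ = distance/dt₂ = 3.5355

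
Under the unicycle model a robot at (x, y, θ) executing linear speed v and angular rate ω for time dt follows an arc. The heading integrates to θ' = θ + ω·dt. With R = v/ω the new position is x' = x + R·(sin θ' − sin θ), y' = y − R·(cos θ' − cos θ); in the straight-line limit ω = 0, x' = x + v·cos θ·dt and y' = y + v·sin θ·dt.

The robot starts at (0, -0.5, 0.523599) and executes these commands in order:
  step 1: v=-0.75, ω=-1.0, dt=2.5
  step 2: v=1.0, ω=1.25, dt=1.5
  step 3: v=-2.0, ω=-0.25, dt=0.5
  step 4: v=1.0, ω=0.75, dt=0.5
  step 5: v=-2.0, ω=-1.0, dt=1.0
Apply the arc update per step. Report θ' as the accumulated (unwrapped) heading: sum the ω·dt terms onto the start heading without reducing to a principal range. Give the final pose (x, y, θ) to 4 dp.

step 1: θ'=-1.9764 (R=0.7500) → pose (-1.0641, 0.4454, -1.9764)
step 2: θ'=-0.1014 (R=0.8000) → pose (-0.4100, -0.6661, -0.1014)
step 3: θ'=-0.2264 (R=8.0000) → pose (-1.3960, -0.5030, -0.2264)
step 4: θ'=0.1486 (R=1.3333) → pose (-0.8993, -0.5224, 0.1486)
step 5: θ'=-0.8514 (R=2.0000) → pose (-2.6998, 0.1377, -0.8514)

(-2.6998, 0.1377, -0.8514)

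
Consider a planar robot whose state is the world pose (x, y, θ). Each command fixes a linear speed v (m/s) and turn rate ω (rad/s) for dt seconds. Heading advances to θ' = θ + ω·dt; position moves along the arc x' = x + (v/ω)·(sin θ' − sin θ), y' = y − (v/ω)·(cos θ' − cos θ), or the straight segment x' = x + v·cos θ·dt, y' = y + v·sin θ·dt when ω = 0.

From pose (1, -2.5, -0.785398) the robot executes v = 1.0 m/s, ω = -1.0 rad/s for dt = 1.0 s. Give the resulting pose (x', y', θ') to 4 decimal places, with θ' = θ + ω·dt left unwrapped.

(1.2700, -3.4201, -1.7854)

θ' = -0.7854 + -1.0·1.0 = -1.7854
R = v/ω = 1.0/-1.0 = -1.0000
x' = 1 + -1.0000·(sin -1.7854 − sin -0.7854) = 1.2700
y' = -2.5 − -1.0000·(cos -1.7854 − cos -0.7854) = -3.4201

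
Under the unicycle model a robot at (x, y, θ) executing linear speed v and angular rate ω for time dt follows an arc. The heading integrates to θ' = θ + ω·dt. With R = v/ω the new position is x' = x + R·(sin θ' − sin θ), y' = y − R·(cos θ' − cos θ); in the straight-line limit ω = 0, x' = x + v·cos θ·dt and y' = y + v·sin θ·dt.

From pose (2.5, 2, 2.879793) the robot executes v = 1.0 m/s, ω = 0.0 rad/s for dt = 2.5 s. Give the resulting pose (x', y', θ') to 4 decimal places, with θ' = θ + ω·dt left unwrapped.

(0.0852, 2.6470, 2.8798)

θ' = 2.8798 + 0.0·2.5 = 2.8798
ω = 0 → straight: x' = 2.5 + 1.0·cos(2.8798)·2.5 = 0.0852
y' = 2 + 1.0·sin(2.8798)·2.5 = 2.6470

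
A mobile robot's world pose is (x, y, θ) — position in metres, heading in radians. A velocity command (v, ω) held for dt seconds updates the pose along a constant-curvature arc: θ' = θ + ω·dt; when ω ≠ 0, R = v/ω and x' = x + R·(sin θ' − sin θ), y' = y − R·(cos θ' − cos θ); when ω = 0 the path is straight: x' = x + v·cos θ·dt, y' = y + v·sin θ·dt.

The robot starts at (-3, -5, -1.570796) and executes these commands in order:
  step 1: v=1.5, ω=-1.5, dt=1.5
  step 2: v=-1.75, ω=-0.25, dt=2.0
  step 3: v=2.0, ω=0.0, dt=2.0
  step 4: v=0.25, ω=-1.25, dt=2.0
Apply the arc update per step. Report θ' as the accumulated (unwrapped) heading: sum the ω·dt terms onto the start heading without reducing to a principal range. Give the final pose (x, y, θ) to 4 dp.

(-3.7946, -4.6076, -6.8208)

step 1: θ'=-3.8208 (R=-1.0000) → pose (-4.6282, -5.7781, -3.8208)
step 2: θ'=-4.3208 (R=7.0000) → pose (-2.5553, -8.5530, -4.3208)
step 3: θ'=-4.3208 (straight) → pose (-4.0819, -4.8557, -4.3208)
step 4: θ'=-6.8208 (R=-0.2000) → pose (-3.7946, -4.6076, -6.8208)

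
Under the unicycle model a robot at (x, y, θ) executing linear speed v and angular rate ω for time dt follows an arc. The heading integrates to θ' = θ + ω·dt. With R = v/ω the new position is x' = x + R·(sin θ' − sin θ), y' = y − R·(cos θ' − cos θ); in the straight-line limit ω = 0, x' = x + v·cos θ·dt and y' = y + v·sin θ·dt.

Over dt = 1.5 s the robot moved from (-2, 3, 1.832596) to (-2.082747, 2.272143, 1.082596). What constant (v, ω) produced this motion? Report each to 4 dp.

v = -0.5000, ω = -0.5000

Δθ = 1.082596 − 1.832596 = -0.750000
ω = Δθ/dt = -0.750000/1.5 = -0.5000
R = −Δy/(cos θ' − cos θ) = 1.0000
v = R·ω = 1.0000·-0.5000 = -0.5000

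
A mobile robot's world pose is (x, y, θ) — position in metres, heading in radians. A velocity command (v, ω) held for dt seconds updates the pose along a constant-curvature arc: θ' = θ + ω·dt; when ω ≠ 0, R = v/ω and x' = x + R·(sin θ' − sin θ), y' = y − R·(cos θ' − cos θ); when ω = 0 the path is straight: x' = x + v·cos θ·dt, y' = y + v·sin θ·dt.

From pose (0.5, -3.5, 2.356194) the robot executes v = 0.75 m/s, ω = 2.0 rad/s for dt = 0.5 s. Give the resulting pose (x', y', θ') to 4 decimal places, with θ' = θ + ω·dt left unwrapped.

θ' = 2.3562 + 2.0·0.5 = 3.3562
R = v/ω = 0.75/2.0 = 0.3750
x' = 0.5 + 0.3750·(sin 3.3562 − sin 2.3562) = 0.1550
y' = -3.5 − 0.3750·(cos 3.3562 − cos 2.3562) = -3.3988

(0.1550, -3.3988, 3.3562)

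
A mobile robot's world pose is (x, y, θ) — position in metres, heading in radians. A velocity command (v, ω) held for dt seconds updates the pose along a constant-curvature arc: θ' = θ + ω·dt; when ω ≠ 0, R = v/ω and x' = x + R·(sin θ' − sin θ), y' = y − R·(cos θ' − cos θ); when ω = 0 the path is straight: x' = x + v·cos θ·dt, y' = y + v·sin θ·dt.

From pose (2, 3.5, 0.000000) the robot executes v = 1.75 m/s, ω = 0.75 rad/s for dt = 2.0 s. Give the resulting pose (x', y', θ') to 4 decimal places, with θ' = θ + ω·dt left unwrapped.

(4.3275, 5.6683, 1.5000)

θ' = 0.0000 + 0.75·2.0 = 1.5000
R = v/ω = 1.75/0.75 = 2.3333
x' = 2 + 2.3333·(sin 1.5000 − sin 0.0000) = 4.3275
y' = 3.5 − 2.3333·(cos 1.5000 − cos 0.0000) = 5.6683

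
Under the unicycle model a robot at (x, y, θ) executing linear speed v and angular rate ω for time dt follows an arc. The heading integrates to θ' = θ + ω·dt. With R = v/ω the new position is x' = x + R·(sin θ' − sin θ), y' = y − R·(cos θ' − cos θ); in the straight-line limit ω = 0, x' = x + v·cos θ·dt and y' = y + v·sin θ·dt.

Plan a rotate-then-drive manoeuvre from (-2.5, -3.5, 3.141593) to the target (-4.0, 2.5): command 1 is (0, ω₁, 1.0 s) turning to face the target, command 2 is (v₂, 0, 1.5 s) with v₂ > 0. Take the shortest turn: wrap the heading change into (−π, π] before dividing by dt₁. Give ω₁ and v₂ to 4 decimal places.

ω₁ = -1.3258, v₂ = 4.1231

heading to target = atan2(2.5−-3.5, -4−-2.5) = 1.8158
Δθ = wrap(1.8158 − 3.1416) = -1.3258; ω₁ = Δθ/dt₁ = -1.3258
distance = √((-4−-2.5)² + (2.5−-3.5)²) = 6.1847; v₂ = distance/dt₂ = 4.1231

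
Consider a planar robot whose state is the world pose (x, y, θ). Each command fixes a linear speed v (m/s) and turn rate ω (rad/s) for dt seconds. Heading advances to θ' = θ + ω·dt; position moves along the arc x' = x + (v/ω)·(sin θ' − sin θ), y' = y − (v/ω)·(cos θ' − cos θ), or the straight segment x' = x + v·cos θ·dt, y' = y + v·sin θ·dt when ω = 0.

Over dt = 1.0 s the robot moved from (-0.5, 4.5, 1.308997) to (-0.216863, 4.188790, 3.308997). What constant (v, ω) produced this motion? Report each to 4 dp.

Δθ = 3.308997 − 1.308997 = 2.000000
ω = Δθ/dt = 2.000000/1.0 = 2.0000
R = −Δy/(cos θ' − cos θ) = -0.2500
v = R·ω = -0.2500·2.0000 = -0.5000

v = -0.5000, ω = 2.0000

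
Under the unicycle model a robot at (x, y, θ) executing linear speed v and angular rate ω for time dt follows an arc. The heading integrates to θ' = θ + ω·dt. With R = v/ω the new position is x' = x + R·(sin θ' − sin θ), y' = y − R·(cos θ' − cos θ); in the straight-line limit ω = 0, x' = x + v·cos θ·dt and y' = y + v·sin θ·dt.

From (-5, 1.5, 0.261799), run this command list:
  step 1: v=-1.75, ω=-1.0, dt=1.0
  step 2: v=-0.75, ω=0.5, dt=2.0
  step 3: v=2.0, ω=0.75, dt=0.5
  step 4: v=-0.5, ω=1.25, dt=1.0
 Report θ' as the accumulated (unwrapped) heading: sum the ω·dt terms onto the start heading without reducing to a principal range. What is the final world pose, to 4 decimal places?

(-7.2751, 2.2212, 1.8868)

step 1: θ'=-0.7382 (R=1.7500) → pose (-6.6306, 1.8959, -0.7382)
step 2: θ'=0.2618 (R=-1.5000) → pose (-8.0283, 2.2353, 0.2618)
step 3: θ'=0.6368 (R=2.6667) → pose (-7.1328, 2.6671, 0.6368)
step 4: θ'=1.8868 (R=-0.4000) → pose (-7.2751, 2.2212, 1.8868)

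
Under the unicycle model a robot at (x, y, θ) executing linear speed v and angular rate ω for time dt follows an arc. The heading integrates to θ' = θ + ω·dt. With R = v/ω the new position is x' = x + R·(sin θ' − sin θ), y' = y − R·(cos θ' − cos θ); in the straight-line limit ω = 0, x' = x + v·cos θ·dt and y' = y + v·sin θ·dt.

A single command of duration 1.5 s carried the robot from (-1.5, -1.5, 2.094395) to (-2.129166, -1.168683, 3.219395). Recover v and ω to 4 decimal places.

Δθ = 3.219395 − 2.094395 = 1.125000
ω = Δθ/dt = 1.125000/1.5 = 0.7500
R = Δx/(sin θ' − sin θ) = 0.6667
v = R·ω = 0.6667·0.7500 = 0.5000

v = 0.5000, ω = 0.7500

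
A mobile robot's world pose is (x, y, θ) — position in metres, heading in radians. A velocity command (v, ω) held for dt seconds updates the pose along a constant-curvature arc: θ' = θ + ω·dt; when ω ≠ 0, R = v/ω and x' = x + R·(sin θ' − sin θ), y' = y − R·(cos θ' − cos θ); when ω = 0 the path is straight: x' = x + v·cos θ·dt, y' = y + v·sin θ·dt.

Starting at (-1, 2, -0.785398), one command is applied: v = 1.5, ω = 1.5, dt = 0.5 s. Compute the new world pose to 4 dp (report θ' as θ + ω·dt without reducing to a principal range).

(-0.3283, 1.7077, -0.0354)

θ' = -0.7854 + 1.5·0.5 = -0.0354
R = v/ω = 1.5/1.5 = 1.0000
x' = -1 + 1.0000·(sin -0.0354 − sin -0.7854) = -0.3283
y' = 2 − 1.0000·(cos -0.0354 − cos -0.7854) = 1.7077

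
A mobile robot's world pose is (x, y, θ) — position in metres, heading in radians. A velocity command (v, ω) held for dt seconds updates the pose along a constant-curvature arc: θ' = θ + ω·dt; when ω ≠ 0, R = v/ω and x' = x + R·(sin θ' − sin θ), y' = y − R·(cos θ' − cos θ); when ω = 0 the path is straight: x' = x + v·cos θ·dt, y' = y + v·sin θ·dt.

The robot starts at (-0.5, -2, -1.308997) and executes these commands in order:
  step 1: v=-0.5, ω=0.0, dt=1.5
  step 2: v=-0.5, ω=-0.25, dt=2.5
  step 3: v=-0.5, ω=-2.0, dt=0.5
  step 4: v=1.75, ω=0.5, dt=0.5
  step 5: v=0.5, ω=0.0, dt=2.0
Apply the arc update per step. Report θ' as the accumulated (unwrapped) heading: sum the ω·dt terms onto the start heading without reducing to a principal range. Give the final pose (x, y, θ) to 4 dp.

step 1: θ'=-1.3090 (straight) → pose (-0.6941, -1.2756, -1.3090)
step 2: θ'=-1.9340 (R=2.0000) → pose (-0.6318, -0.0474, -1.9340)
step 3: θ'=-2.9340 (R=0.2500) → pose (-0.4496, 0.1084, -2.9340)
step 4: θ'=-2.6840 (R=3.5000) → pose (-1.2745, -0.1765, -2.6840)
step 5: θ'=-2.6840 (straight) → pose (-2.1716, -0.6183, -2.6840)

(-2.1716, -0.6183, -2.6840)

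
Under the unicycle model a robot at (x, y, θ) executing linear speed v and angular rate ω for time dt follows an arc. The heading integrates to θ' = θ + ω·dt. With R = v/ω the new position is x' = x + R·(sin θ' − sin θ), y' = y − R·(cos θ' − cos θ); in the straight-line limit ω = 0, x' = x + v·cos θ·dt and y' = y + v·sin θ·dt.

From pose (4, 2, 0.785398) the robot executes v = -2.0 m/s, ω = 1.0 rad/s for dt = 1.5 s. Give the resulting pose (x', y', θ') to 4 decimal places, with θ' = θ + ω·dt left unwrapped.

θ' = 0.7854 + 1.0·1.5 = 2.2854
R = v/ω = -2.0/1.0 = -2.0000
x' = 4 + -2.0000·(sin 2.2854 − sin 0.7854) = 3.9035
y' = 2 − -2.0000·(cos 2.2854 − cos 0.7854) = -0.7248

(3.9035, -0.7248, 2.2854)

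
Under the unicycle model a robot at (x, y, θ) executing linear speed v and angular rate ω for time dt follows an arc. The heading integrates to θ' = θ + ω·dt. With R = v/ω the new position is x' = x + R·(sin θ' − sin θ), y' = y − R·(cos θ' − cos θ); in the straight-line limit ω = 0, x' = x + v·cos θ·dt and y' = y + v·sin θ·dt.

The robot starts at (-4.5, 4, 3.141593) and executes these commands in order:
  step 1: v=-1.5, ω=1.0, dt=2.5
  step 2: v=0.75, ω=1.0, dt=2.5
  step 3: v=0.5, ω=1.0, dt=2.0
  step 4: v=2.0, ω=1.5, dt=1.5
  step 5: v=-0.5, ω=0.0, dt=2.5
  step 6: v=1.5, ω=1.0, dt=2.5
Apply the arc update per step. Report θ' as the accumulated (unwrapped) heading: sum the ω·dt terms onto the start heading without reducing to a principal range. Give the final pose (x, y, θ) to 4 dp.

(-2.4752, 8.1540, 14.8916)

step 1: θ'=5.6416 (R=-1.5000) → pose (-3.6023, 6.7017, 5.6416)
step 2: θ'=8.1416 (R=0.7500) → pose (-2.4342, 7.5153, 8.1416)
step 3: θ'=10.1416 (R=0.5000) → pose (-3.2422, 7.7504, 10.1416)
step 4: θ'=12.3916 (R=1.3333) → pose (-2.5981, 5.4322, 12.3916)
step 5: θ'=12.3916 (straight) → pose (-3.8290, 5.6496, 12.3916)
step 6: θ'=14.8916 (R=1.5000) → pose (-2.4752, 8.1540, 14.8916)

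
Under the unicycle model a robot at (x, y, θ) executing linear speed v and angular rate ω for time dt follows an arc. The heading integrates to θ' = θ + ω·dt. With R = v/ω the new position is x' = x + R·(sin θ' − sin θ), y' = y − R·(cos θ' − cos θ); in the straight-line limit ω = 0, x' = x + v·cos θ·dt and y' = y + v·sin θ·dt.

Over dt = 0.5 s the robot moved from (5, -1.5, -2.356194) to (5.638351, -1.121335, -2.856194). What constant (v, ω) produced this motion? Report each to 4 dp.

Δθ = -2.856194 − -2.356194 = -0.500000
ω = Δθ/dt = -0.500000/0.5 = -1.0000
R = Δx/(sin θ' − sin θ) = 1.5000
v = R·ω = 1.5000·-1.0000 = -1.5000

v = -1.5000, ω = -1.0000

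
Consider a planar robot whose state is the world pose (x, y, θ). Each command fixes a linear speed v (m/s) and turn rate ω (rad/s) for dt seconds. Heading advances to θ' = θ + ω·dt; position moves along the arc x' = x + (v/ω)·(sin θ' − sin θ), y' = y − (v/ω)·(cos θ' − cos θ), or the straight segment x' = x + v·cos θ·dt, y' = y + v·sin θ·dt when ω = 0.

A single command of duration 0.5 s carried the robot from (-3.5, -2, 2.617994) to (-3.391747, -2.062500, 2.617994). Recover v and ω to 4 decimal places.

Δθ = 2.617994 − 2.617994 = 0.000000
ω = Δθ/dt = 0.000000/0.5 = 0.0000
ω = 0 → v = (Δx·cos θ + Δy·sin θ)/dt = -0.2500

v = -0.2500, ω = 0.0000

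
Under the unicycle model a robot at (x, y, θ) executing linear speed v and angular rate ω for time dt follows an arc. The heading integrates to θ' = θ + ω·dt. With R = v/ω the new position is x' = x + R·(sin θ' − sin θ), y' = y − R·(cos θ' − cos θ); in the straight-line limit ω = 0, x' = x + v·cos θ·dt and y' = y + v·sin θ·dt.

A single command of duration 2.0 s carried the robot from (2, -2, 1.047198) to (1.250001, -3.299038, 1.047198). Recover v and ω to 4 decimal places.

Δθ = 1.047198 − 1.047198 = 0.000000
ω = Δθ/dt = 0.000000/2.0 = 0.0000
ω = 0 → v = (Δx·cos θ + Δy·sin θ)/dt = -0.7500

v = -0.7500, ω = 0.0000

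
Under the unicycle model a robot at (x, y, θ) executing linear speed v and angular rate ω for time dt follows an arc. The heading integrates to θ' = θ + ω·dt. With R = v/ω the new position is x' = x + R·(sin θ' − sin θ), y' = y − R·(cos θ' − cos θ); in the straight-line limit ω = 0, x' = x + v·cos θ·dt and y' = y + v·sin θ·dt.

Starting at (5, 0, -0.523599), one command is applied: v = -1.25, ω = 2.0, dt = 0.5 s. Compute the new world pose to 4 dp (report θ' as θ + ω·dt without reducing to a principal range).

θ' = -0.5236 + 2.0·0.5 = 0.4764
R = v/ω = -1.25/2.0 = -0.6250
x' = 5 + -0.6250·(sin 0.4764 − sin -0.5236) = 4.4009
y' = 0 − -0.6250·(cos 0.4764 − cos -0.5236) = 0.0141

(4.4009, 0.0141, 0.4764)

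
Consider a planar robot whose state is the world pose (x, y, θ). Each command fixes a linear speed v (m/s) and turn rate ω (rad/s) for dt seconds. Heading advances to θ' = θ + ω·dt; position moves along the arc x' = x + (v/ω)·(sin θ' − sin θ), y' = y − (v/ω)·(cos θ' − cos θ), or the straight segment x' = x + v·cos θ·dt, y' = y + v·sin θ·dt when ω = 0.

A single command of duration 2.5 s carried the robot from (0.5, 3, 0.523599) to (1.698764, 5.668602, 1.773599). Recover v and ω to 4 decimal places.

Δθ = 1.773599 − 0.523599 = 1.250000
ω = Δθ/dt = 1.250000/2.5 = 0.5000
R = −Δy/(cos θ' − cos θ) = 2.5000
v = R·ω = 2.5000·0.5000 = 1.2500

v = 1.2500, ω = 0.5000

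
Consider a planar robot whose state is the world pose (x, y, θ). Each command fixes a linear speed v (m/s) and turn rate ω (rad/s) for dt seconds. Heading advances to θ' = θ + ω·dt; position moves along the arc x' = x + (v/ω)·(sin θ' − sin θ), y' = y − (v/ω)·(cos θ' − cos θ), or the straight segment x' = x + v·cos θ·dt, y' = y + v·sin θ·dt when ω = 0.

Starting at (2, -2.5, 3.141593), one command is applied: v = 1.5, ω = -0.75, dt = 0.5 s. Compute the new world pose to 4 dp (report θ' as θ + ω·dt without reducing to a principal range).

(1.2675, -2.3610, 2.7666)

θ' = 3.1416 + -0.75·0.5 = 2.7666
R = v/ω = 1.5/-0.75 = -2.0000
x' = 2 + -2.0000·(sin 2.7666 − sin 3.1416) = 1.2675
y' = -2.5 − -2.0000·(cos 2.7666 − cos 3.1416) = -2.3610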